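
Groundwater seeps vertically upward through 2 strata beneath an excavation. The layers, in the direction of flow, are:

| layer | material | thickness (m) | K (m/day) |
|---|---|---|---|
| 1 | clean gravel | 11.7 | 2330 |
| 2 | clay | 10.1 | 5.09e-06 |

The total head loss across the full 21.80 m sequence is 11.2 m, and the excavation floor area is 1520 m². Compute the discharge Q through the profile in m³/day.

0.00858

Flow is perpendicular to layering, so the layers act in series and the equivalent K is the thickness-weighted harmonic mean.
Total thickness L = 11.7 + 10.1 = 21.80 m.
Σ(b_i/K_i) = 11.7/2330 + 10.1/5.09e-06 = 1.984e+06 d.
K_eq = L / Σ(b_i/K_i) = 21.80 / 1.984e+06 = 1.099e-05 m/day.
Q = K_eq · A · (Δh/L) = 1.099e-05 × 1520 × (11.2/21.80) = 0.008579 m³/day.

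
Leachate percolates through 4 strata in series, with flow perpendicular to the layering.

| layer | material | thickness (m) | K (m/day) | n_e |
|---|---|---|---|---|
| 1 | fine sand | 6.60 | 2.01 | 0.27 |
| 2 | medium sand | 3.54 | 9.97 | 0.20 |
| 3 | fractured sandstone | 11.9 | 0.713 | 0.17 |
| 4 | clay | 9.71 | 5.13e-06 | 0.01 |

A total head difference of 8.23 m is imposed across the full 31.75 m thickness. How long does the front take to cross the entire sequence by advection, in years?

With flow normal to the layers, continuity requires the same specific discharge q through every layer.
Σ(b_i/K_i) = 6.60/2.01 + 3.54/9.97 + 11.9/0.713 + 9.71/5.13e-06 = 1.893e+06 d.
q = Δh / Σ(b_i/K_i) = 8.23 / 1.893e+06 = 4.348e-06 m/day.
In each layer the seepage velocity is v_i = q/n_i, so the layer transit time is t_i = b_i·n_i / q:
  layer 1 (fine sand): t_1 = 6.60 × 0.27 / 4.348e-06 = 4.098e+05 d
  layer 2 (medium sand): t_2 = 3.54 × 0.20 / 4.348e-06 = 1.628e+05 d
  layer 3 (fractured sandstone): t_3 = 11.9 × 0.17 / 4.348e-06 = 4.653e+05 d
  layer 4 (clay): t_4 = 9.71 × 0.01 / 4.348e-06 = 22332 d
Total t = Σ t_i = 1.060e+06 days = 2903 years.

2900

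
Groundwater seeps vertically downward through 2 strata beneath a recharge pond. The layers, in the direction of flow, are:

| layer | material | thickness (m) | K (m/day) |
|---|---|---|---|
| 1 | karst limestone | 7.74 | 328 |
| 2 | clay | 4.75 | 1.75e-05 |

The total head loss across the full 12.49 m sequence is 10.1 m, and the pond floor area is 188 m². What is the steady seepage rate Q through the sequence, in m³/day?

Flow is perpendicular to layering, so the layers act in series and the equivalent K is the thickness-weighted harmonic mean.
Total thickness L = 7.74 + 4.75 = 12.49 m.
Σ(b_i/K_i) = 7.74/328 + 4.75/1.75e-05 = 2.714e+05 d.
K_eq = L / Σ(b_i/K_i) = 12.49 / 2.714e+05 = 4.602e-05 m/day.
Q = K_eq · A · (Δh/L) = 4.602e-05 × 188 × (10.1/12.49) = 0.006996 m³/day.

0.00700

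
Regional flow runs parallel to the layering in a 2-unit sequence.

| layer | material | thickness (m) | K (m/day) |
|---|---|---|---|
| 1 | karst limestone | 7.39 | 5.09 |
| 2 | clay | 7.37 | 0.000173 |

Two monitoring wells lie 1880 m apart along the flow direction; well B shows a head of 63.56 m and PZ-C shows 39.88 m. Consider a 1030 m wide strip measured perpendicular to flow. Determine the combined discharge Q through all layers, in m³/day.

488

Flow is parallel to layering, so each bed carries its own Darcy discharge and the transmissivities add.
Σ(K_i·b_i) = 5.09×7.39 + 0.000173×7.37 = 37.62 m²/day.
Hydraulic gradient i = (63.56 − 39.88) / 1880 = 23.68 / 1880 = 0.01260.
Q = Σ(K_i·b_i) · W · i = 37.62 × 1030 × 0.01260 = 488.0 m³/day.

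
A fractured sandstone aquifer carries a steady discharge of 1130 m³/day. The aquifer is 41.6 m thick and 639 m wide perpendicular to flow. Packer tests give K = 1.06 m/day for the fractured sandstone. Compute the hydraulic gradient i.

0.0401

Cross-sectional area A = 639 × 41.6 = 26582 m².
From Q = K·A·i, i = Q / (K·A) = 1130 / (1.060 × 26582) = 0.04010.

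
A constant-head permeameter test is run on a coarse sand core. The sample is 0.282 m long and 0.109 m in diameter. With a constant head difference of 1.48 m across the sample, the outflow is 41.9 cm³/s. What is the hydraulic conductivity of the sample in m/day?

Cross-sectional area A = π·(d/2)² = π × (0.109/2)² = 0.009331 m².
Convert discharge: 41.9 cm³/s = 4.190e-05 m³/s.
Darcy's law rearranged: K = Q·L / (A·Δh) = 4.190e-05 × 0.282 / (0.009331 × 1.48) = 0.0008556 m/s = 73.92 m/day.

73.9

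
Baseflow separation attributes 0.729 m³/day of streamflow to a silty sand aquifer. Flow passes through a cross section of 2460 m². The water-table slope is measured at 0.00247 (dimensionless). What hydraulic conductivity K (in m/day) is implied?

Hydraulic gradient i = 0.00247.
From Q = K·A·i, K = Q / (A·i) = 0.729 / (2460 × 0.002470) = 0.1200 m/day.

0.120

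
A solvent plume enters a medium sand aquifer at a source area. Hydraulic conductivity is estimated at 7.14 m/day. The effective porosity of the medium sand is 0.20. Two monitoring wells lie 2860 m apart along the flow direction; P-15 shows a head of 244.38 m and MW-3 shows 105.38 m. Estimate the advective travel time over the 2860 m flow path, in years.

4.51

Hydraulic gradient i = (244.38 − 105.38) / 2860 = 139 / 2860 = 0.04860.
Darcy flux q = K · i = 7.140 × 0.04860 = 0.3470 m/day.
Seepage velocity v = q / n_e = 0.3470 / 0.20 = 1.735 m/day.
Travel time t = L / v = 2860 / 1.735 = 1648 days = 4.513 years.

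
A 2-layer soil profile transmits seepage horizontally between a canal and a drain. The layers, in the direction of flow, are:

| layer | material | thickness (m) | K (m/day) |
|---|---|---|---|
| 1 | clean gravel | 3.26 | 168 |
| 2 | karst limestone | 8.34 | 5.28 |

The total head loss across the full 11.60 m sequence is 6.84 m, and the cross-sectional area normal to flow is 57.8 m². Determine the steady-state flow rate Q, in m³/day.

Flow is perpendicular to layering, so the layers act in series and the equivalent K is the thickness-weighted harmonic mean.
Total thickness L = 3.26 + 8.34 = 11.60 m.
Σ(b_i/K_i) = 3.26/168 + 8.34/5.28 = 1.599 d.
K_eq = L / Σ(b_i/K_i) = 11.60 / 1.599 = 7.255 m/day.
Q = K_eq · A · (Δh/L) = 7.255 × 57.8 × (6.84/11.60) = 247.3 m³/day.

247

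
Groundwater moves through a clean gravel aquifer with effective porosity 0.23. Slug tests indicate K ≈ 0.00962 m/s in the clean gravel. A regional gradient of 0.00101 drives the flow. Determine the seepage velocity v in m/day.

Convert K: 0.00962 m/s × 86400 = 831.2 m/day.
Hydraulic gradient i = 0.00101.
Darcy flux q = K · i = 831.2 × 0.001010 = 0.8395 m/day.
Seepage velocity v = q / n_e = 0.8395 / 0.23 = 3.650 m/day.

3.65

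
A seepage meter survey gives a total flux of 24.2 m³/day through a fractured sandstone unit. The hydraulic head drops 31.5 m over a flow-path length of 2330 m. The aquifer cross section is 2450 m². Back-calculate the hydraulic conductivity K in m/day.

0.731

Hydraulic gradient i = Δh / L = 31.5 / 2330 = 0.01352.
From Q = K·A·i, K = Q / (A·i) = 24.2 / (2450 × 0.01352) = 0.7306 m/day.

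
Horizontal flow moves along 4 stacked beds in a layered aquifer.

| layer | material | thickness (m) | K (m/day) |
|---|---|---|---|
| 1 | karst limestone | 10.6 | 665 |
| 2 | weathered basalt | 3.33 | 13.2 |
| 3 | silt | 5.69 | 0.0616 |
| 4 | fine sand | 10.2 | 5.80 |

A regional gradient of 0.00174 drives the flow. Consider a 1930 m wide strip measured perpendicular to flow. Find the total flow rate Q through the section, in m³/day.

24000

Flow is parallel to layering, so each bed carries its own Darcy discharge and the transmissivities add.
Σ(K_i·b_i) = 665×10.6 + 13.2×3.33 + 0.0616×5.69 + 5.80×10.2 = 7152 m²/day.
Hydraulic gradient i = 0.00174.
Q = Σ(K_i·b_i) · W · i = 7152 × 1930 × 0.001740 = 24019 m³/day.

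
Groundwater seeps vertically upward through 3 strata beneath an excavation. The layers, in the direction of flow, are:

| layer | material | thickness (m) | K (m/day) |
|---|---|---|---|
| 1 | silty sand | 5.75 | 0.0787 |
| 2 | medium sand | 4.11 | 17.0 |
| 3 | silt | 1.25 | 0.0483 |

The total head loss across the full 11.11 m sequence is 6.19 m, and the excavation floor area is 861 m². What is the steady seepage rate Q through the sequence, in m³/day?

Flow is perpendicular to layering, so the layers act in series and the equivalent K is the thickness-weighted harmonic mean.
Total thickness L = 5.75 + 4.11 + 1.25 = 11.11 m.
Σ(b_i/K_i) = 5.75/0.0787 + 4.11/17.0 + 1.25/0.0483 = 99.18 d.
K_eq = L / Σ(b_i/K_i) = 11.11 / 99.18 = 0.1120 m/day.
Q = K_eq · A · (Δh/L) = 0.1120 × 861 × (6.19/11.11) = 53.73 m³/day.

53.7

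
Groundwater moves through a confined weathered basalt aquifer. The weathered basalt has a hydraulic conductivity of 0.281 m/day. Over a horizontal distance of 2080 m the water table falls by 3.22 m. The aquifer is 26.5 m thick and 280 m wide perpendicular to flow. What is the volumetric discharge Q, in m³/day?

3.23

Cross-sectional area A = 280 × 26.5 = 7420 m².
Hydraulic gradient i = Δh / L = 3.22 / 2080 = 0.001548.
Darcy's law: Q = K · A · i = 0.2810 × 7420 × 0.001548 = 3.228 m³/day.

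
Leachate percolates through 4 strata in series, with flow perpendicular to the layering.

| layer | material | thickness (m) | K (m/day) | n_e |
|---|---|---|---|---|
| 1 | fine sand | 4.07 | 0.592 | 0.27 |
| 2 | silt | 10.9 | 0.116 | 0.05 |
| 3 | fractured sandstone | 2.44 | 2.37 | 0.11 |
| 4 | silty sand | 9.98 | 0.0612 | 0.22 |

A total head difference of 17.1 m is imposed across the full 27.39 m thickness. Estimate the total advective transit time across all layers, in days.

With flow normal to the layers, continuity requires the same specific discharge q through every layer.
Σ(b_i/K_i) = 4.07/0.592 + 10.9/0.116 + 2.44/2.37 + 9.98/0.0612 = 264.9 d.
q = Δh / Σ(b_i/K_i) = 17.1 / 264.9 = 0.06454 m/day.
In each layer the seepage velocity is v_i = q/n_i, so the layer transit time is t_i = b_i·n_i / q:
  layer 1 (fine sand): t_1 = 4.07 × 0.27 / 0.06454 = 17.03 d
  layer 2 (silt): t_2 = 10.9 × 0.05 / 0.06454 = 8.444 d
  layer 3 (fractured sandstone): t_3 = 2.44 × 0.11 / 0.06454 = 4.159 d
  layer 4 (silty sand): t_4 = 9.98 × 0.22 / 0.06454 = 34.02 d
Total t = Σ t_i = 63.65 days.

63.6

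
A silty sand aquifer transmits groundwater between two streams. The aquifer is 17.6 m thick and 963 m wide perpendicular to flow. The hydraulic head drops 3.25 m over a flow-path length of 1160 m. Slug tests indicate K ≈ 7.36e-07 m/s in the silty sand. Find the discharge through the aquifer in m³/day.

3.02

Convert K: 7.36e-07 m/s × 86400 = 0.06359 m/day.
Cross-sectional area A = 963 × 17.6 = 16949 m².
Hydraulic gradient i = Δh / L = 3.25 / 1160 = 0.002802.
Darcy's law: Q = K · A · i = 0.06359 × 16949 × 0.002802 = 3.020 m³/day.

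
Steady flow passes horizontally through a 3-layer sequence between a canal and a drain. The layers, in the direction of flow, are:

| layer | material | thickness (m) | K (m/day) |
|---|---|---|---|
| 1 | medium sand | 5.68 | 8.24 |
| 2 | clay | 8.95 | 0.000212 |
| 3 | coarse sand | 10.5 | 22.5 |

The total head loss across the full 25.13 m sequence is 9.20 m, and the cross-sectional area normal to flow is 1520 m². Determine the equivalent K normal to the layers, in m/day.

Flow is perpendicular to layering, so the layers act in series and the equivalent K is the thickness-weighted harmonic mean.
Total thickness L = 5.68 + 8.95 + 10.5 = 25.13 m.
Σ(b_i/K_i) = 5.68/8.24 + 8.95/0.000212 + 10.5/22.5 = 42218 d.
K_eq = L / Σ(b_i/K_i) = 25.13 / 42218 = 0.0005952 m/day.

0.000595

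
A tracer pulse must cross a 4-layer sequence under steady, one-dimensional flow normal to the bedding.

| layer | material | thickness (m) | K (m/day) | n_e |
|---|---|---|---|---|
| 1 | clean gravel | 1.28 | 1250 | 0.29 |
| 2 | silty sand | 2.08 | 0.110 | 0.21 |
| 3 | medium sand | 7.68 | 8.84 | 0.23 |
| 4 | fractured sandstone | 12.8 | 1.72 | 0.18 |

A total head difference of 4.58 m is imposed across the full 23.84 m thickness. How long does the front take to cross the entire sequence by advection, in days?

With flow normal to the layers, continuity requires the same specific discharge q through every layer.
Σ(b_i/K_i) = 1.28/1250 + 2.08/0.110 + 7.68/8.84 + 12.8/1.72 = 27.22 d.
q = Δh / Σ(b_i/K_i) = 4.58 / 27.22 = 0.1683 m/day.
In each layer the seepage velocity is v_i = q/n_i, so the layer transit time is t_i = b_i·n_i / q:
  layer 1 (clean gravel): t_1 = 1.28 × 0.29 / 0.1683 = 2.206 d
  layer 2 (silty sand): t_2 = 2.08 × 0.21 / 0.1683 = 2.596 d
  layer 3 (medium sand): t_3 = 7.68 × 0.23 / 0.1683 = 10.50 d
  layer 4 (fractured sandstone): t_4 = 12.8 × 0.18 / 0.1683 = 13.69 d
Total t = Σ t_i = 28.99 days.

29.0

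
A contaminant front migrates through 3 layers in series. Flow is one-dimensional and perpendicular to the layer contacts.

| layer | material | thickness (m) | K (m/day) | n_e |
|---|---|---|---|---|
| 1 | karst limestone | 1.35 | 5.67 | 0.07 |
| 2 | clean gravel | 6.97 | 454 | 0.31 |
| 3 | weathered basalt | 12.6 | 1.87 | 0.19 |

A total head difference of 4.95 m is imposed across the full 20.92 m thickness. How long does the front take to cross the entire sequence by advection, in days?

6.57

With flow normal to the layers, continuity requires the same specific discharge q through every layer.
Σ(b_i/K_i) = 1.35/5.67 + 6.97/454 + 12.6/1.87 = 6.991 d.
q = Δh / Σ(b_i/K_i) = 4.95 / 6.991 = 0.7080 m/day.
In each layer the seepage velocity is v_i = q/n_i, so the layer transit time is t_i = b_i·n_i / q:
  layer 1 (karst limestone): t_1 = 1.35 × 0.07 / 0.7080 = 0.1335 d
  layer 2 (clean gravel): t_2 = 6.97 × 0.31 / 0.7080 = 3.052 d
  layer 3 (weathered basalt): t_3 = 12.6 × 0.19 / 0.7080 = 3.381 d
Total t = Σ t_i = 6.567 days.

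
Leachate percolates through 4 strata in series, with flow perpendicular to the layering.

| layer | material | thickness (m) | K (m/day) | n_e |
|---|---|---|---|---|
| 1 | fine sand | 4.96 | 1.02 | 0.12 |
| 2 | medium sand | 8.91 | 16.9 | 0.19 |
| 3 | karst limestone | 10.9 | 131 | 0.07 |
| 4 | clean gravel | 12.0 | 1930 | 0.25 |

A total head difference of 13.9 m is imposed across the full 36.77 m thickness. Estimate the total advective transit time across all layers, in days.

With flow normal to the layers, continuity requires the same specific discharge q through every layer.
Σ(b_i/K_i) = 4.96/1.02 + 8.91/16.9 + 10.9/131 + 12.0/1930 = 5.479 d.
q = Δh / Σ(b_i/K_i) = 13.9 / 5.479 = 2.537 m/day.
In each layer the seepage velocity is v_i = q/n_i, so the layer transit time is t_i = b_i·n_i / q:
  layer 1 (fine sand): t_1 = 4.96 × 0.12 / 2.537 = 0.2346 d
  layer 2 (medium sand): t_2 = 8.91 × 0.19 / 2.537 = 0.6673 d
  layer 3 (karst limestone): t_3 = 10.9 × 0.07 / 2.537 = 0.3008 d
  layer 4 (clean gravel): t_4 = 12.0 × 0.25 / 2.537 = 1.183 d
Total t = Σ t_i = 2.385 days.

2.39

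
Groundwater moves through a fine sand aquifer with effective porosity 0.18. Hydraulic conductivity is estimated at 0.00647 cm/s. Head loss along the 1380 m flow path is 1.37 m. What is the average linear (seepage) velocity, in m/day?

0.0308

Convert K: 0.00647 cm/s × 864 = 5.590 m/day.
Hydraulic gradient i = Δh / L = 1.37 / 1380 = 0.0009928.
Darcy flux q = K · i = 5.590 × 0.0009928 = 0.005550 m/day.
Seepage velocity v = q / n_e = 0.005550 / 0.18 = 0.03083 m/day.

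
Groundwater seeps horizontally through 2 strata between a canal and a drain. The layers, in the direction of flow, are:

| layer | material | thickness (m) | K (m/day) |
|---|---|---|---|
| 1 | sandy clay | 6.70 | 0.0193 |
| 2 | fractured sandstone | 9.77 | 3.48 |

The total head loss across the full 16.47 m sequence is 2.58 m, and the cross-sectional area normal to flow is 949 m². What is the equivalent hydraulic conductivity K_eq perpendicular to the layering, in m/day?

Flow is perpendicular to layering, so the layers act in series and the equivalent K is the thickness-weighted harmonic mean.
Total thickness L = 6.70 + 9.77 = 16.47 m.
Σ(b_i/K_i) = 6.70/0.0193 + 9.77/3.48 = 350.0 d.
K_eq = L / Σ(b_i/K_i) = 16.47 / 350.0 = 0.04706 m/day.

0.0471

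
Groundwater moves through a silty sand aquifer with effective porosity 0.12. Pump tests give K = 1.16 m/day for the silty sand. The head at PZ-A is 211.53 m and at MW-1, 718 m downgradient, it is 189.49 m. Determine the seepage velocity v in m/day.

Hydraulic gradient i = (211.53 − 189.49) / 718 = 22.04 / 718 = 0.03070.
Darcy flux q = K · i = 1.160 × 0.03070 = 0.03561 m/day.
Seepage velocity v = q / n_e = 0.03561 / 0.12 = 0.2967 m/day.

0.297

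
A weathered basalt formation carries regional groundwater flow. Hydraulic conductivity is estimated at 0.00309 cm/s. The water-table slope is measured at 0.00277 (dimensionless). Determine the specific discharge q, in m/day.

0.00740

Convert K: 0.00309 cm/s × 864 = 2.670 m/day.
Hydraulic gradient i = 0.00277.
Specific discharge q = K · i = 2.670 × 0.002770 = 0.007395 m/day.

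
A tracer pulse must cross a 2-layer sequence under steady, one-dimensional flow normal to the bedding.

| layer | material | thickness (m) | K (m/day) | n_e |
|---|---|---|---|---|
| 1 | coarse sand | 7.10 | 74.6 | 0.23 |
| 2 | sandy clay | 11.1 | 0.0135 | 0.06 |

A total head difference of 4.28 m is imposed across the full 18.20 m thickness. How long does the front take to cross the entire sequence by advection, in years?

1.21

With flow normal to the layers, continuity requires the same specific discharge q through every layer.
Σ(b_i/K_i) = 7.10/74.6 + 11.1/0.0135 = 822.3 d.
q = Δh / Σ(b_i/K_i) = 4.28 / 822.3 = 0.005205 m/day.
In each layer the seepage velocity is v_i = q/n_i, so the layer transit time is t_i = b_i·n_i / q:
  layer 1 (coarse sand): t_1 = 7.10 × 0.23 / 0.005205 = 313.7 d
  layer 2 (sandy clay): t_2 = 11.1 × 0.06 / 0.005205 = 128.0 d
Total t = Σ t_i = 441.7 days = 1.209 years.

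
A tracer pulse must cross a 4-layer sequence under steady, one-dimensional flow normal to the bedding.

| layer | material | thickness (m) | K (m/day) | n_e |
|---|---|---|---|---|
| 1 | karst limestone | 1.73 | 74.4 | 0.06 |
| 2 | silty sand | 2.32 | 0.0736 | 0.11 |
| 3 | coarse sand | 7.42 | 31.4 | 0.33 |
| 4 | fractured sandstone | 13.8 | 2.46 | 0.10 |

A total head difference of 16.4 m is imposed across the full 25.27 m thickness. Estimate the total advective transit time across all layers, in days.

9.55

With flow normal to the layers, continuity requires the same specific discharge q through every layer.
Σ(b_i/K_i) = 1.73/74.4 + 2.32/0.0736 + 7.42/31.4 + 13.8/2.46 = 37.39 d.
q = Δh / Σ(b_i/K_i) = 16.4 / 37.39 = 0.4386 m/day.
In each layer the seepage velocity is v_i = q/n_i, so the layer transit time is t_i = b_i·n_i / q:
  layer 1 (karst limestone): t_1 = 1.73 × 0.06 / 0.4386 = 0.2367 d
  layer 2 (silty sand): t_2 = 2.32 × 0.11 / 0.4386 = 0.5818 d
  layer 3 (coarse sand): t_3 = 7.42 × 0.33 / 0.4386 = 5.583 d
  layer 4 (fractured sandstone): t_4 = 13.8 × 0.10 / 0.4386 = 3.146 d
Total t = Σ t_i = 9.547 days.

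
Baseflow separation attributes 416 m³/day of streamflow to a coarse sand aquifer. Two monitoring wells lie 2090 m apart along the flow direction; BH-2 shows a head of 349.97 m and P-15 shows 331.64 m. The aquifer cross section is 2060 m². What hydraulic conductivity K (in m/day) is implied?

23.0

Hydraulic gradient i = (349.97 − 331.64) / 2090 = 18.33 / 2090 = 0.008770.
From Q = K·A·i, K = Q / (A·i) = 416 / (2060 × 0.008770) = 23.03 m/day.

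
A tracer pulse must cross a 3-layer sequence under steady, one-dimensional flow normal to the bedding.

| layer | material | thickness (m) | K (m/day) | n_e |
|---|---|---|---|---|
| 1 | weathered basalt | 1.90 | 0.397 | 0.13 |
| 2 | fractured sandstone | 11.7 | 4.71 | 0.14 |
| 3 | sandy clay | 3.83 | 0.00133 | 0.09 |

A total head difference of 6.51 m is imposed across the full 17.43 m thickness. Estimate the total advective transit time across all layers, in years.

With flow normal to the layers, continuity requires the same specific discharge q through every layer.
Σ(b_i/K_i) = 1.90/0.397 + 11.7/4.71 + 3.83/0.00133 = 2887 d.
q = Δh / Σ(b_i/K_i) = 6.51 / 2887 = 0.002255 m/day.
In each layer the seepage velocity is v_i = q/n_i, so the layer transit time is t_i = b_i·n_i / q:
  layer 1 (weathered basalt): t_1 = 1.90 × 0.13 / 0.002255 = 109.5 d
  layer 2 (fractured sandstone): t_2 = 11.7 × 0.14 / 0.002255 = 726.4 d
  layer 3 (sandy clay): t_3 = 3.83 × 0.09 / 0.002255 = 152.9 d
Total t = Σ t_i = 988.8 days = 2.707 years.

2.71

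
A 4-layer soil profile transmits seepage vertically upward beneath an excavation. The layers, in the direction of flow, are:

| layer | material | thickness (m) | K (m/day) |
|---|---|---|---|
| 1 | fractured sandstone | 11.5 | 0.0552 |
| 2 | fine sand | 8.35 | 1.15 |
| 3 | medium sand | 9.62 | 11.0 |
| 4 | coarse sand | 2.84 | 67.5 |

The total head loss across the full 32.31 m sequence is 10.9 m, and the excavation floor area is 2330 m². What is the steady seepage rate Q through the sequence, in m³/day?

Flow is perpendicular to layering, so the layers act in series and the equivalent K is the thickness-weighted harmonic mean.
Total thickness L = 11.5 + 8.35 + 9.62 + 2.84 = 32.31 m.
Σ(b_i/K_i) = 11.5/0.0552 + 8.35/1.15 + 9.62/11.0 + 2.84/67.5 = 216.5 d.
K_eq = L / Σ(b_i/K_i) = 32.31 / 216.5 = 0.1492 m/day.
Q = K_eq · A · (Δh/L) = 0.1492 × 2330 × (10.9/32.31) = 117.3 m³/day.

117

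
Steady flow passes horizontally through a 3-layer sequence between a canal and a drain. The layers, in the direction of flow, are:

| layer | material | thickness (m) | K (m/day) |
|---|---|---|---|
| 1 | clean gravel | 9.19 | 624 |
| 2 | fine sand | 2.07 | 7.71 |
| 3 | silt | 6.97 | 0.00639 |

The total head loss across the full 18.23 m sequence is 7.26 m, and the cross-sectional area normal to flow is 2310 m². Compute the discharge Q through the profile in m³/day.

Flow is perpendicular to layering, so the layers act in series and the equivalent K is the thickness-weighted harmonic mean.
Total thickness L = 9.19 + 2.07 + 6.97 = 18.23 m.
Σ(b_i/K_i) = 9.19/624 + 2.07/7.71 + 6.97/0.00639 = 1091 d.
K_eq = L / Σ(b_i/K_i) = 18.23 / 1091 = 0.01671 m/day.
Q = K_eq · A · (Δh/L) = 0.01671 × 2310 × (7.26/18.23) = 15.37 m³/day.

15.4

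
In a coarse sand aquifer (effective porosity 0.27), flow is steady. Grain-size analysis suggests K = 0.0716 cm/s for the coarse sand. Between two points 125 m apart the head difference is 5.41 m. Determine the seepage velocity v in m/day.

Convert K: 0.0716 cm/s × 864 = 61.86 m/day.
Hydraulic gradient i = Δh / L = 5.41 / 125 = 0.04328.
Darcy flux q = K · i = 61.86 × 0.04328 = 2.677 m/day.
Seepage velocity v = q / n_e = 2.677 / 0.27 = 9.916 m/day.

9.92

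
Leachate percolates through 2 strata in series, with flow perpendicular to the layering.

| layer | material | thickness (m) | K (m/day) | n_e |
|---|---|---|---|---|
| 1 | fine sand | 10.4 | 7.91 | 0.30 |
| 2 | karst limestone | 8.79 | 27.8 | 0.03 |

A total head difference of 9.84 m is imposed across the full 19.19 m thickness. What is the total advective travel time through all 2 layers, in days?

With flow normal to the layers, continuity requires the same specific discharge q through every layer.
Σ(b_i/K_i) = 10.4/7.91 + 8.79/27.8 = 1.631 d.
q = Δh / Σ(b_i/K_i) = 9.84 / 1.631 = 6.033 m/day.
In each layer the seepage velocity is v_i = q/n_i, so the layer transit time is t_i = b_i·n_i / q:
  layer 1 (fine sand): t_1 = 10.4 × 0.30 / 6.033 = 0.5171 d
  layer 2 (karst limestone): t_2 = 8.79 × 0.03 / 6.033 = 0.04371 d
Total t = Σ t_i = 0.5608 days.

0.561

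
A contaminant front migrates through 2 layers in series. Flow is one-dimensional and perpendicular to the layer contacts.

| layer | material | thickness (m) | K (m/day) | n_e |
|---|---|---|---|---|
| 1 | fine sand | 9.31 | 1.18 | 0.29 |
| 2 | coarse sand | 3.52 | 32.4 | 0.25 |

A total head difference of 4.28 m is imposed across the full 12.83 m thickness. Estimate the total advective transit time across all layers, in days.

6.69

With flow normal to the layers, continuity requires the same specific discharge q through every layer.
Σ(b_i/K_i) = 9.31/1.18 + 3.52/32.4 = 7.998 d.
q = Δh / Σ(b_i/K_i) = 4.28 / 7.998 = 0.5351 m/day.
In each layer the seepage velocity is v_i = q/n_i, so the layer transit time is t_i = b_i·n_i / q:
  layer 1 (fine sand): t_1 = 9.31 × 0.29 / 0.5351 = 5.046 d
  layer 2 (coarse sand): t_2 = 3.52 × 0.25 / 0.5351 = 1.645 d
Total t = Σ t_i = 6.690 days.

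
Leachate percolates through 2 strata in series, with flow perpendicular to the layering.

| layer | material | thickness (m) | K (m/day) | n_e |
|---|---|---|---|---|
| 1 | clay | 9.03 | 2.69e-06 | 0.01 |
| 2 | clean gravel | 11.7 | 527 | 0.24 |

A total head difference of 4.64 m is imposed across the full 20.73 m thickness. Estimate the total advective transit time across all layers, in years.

With flow normal to the layers, continuity requires the same specific discharge q through every layer.
Σ(b_i/K_i) = 9.03/2.69e-06 + 11.7/527 = 3.357e+06 d.
q = Δh / Σ(b_i/K_i) = 4.64 / 3.357e+06 = 1.382e-06 m/day.
In each layer the seepage velocity is v_i = q/n_i, so the layer transit time is t_i = b_i·n_i / q:
  layer 1 (clay): t_1 = 9.03 × 0.01 / 1.382e-06 = 65329 d
  layer 2 (clean gravel): t_2 = 11.7 × 0.24 / 1.382e-06 = 2.031e+06 d
Total t = Σ t_i = 2.097e+06 days = 5741 years.

5740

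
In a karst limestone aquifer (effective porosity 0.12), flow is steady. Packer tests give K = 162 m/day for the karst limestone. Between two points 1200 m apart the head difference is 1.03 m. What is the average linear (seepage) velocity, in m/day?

1.16

Hydraulic gradient i = Δh / L = 1.03 / 1200 = 0.0008583.
Darcy flux q = K · i = 162.0 × 0.0008583 = 0.1391 m/day.
Seepage velocity v = q / n_e = 0.1391 / 0.12 = 1.159 m/day.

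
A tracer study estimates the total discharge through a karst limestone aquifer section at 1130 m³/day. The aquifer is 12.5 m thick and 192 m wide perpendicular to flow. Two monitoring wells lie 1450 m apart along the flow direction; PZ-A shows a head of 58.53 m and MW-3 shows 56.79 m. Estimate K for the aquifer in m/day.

392

Cross-sectional area A = 192 × 12.5 = 2400 m².
Hydraulic gradient i = (58.53 − 56.79) / 1450 = 1.74 / 1450 = 0.001200.
From Q = K·A·i, K = Q / (A·i) = 1130 / (2400 × 0.001200) = 392.4 m/day.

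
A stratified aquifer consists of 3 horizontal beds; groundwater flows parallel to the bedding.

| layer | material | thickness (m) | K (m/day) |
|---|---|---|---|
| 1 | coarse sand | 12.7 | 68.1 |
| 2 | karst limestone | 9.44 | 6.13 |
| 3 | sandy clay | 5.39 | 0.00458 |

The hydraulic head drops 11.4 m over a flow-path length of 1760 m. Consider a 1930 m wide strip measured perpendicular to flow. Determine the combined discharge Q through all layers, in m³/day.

11500

Flow is parallel to layering, so each bed carries its own Darcy discharge and the transmissivities add.
Σ(K_i·b_i) = 68.1×12.7 + 6.13×9.44 + 0.00458×5.39 = 922.8 m²/day.
Hydraulic gradient i = Δh / L = 11.4 / 1760 = 0.006477.
Q = Σ(K_i·b_i) · W · i = 922.8 × 1930 × 0.006477 = 11536 m³/day.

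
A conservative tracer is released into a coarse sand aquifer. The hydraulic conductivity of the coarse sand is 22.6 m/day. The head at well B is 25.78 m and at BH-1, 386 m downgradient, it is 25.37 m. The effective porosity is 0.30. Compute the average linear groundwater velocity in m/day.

0.0800

Hydraulic gradient i = (25.78 − 25.37) / 386 = 0.41 / 386 = 0.001062.
Darcy flux q = K · i = 22.60 × 0.001062 = 0.02401 m/day.
Seepage velocity v = q / n_e = 0.02401 / 0.30 = 0.08002 m/day.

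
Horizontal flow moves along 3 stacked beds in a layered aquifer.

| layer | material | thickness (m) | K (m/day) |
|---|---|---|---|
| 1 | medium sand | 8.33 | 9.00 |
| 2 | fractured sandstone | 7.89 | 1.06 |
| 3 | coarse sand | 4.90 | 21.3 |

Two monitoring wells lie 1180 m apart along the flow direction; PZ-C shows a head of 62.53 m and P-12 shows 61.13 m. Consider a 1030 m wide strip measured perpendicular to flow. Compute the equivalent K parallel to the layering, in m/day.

8.89

Flow is parallel to layering, so each bed carries its own Darcy discharge and the transmissivities add.
Σ(K_i·b_i) = 9.00×8.33 + 1.06×7.89 + 21.3×4.90 = 187.7 m²/day.
Total thickness b = 21.12 m, so K_eq = Σ(K_i·b_i)/b = 8.887 m/day.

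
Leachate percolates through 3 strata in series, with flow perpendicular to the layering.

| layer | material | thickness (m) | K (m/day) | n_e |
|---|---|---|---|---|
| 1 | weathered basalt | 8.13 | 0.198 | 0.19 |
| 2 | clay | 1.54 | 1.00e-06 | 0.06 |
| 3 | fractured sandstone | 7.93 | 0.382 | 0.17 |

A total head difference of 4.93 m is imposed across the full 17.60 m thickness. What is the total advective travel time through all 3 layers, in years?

2550

With flow normal to the layers, continuity requires the same specific discharge q through every layer.
Σ(b_i/K_i) = 8.13/0.198 + 1.54/1.00e-06 + 7.93/0.382 = 1.540e+06 d.
q = Δh / Σ(b_i/K_i) = 4.93 / 1.540e+06 = 3.201e-06 m/day.
In each layer the seepage velocity is v_i = q/n_i, so the layer transit time is t_i = b_i·n_i / q:
  layer 1 (weathered basalt): t_1 = 8.13 × 0.19 / 3.201e-06 = 4.825e+05 d
  layer 2 (clay): t_2 = 1.54 × 0.06 / 3.201e-06 = 28864 d
  layer 3 (fractured sandstone): t_3 = 7.93 × 0.17 / 3.201e-06 = 4.211e+05 d
Total t = Σ t_i = 9.325e+05 days = 2553 years.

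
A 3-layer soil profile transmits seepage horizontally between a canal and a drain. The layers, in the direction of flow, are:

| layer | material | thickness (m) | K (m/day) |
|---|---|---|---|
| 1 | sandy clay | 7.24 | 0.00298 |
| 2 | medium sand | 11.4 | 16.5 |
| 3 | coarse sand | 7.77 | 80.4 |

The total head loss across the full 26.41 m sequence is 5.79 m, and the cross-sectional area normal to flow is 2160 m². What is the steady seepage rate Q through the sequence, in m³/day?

Flow is perpendicular to layering, so the layers act in series and the equivalent K is the thickness-weighted harmonic mean.
Total thickness L = 7.24 + 11.4 + 7.77 = 26.41 m.
Σ(b_i/K_i) = 7.24/0.00298 + 11.4/16.5 + 7.77/80.4 = 2430 d.
K_eq = L / Σ(b_i/K_i) = 26.41 / 2430 = 0.01087 m/day.
Q = K_eq · A · (Δh/L) = 0.01087 × 2160 × (5.79/26.41) = 5.146 m³/day.

5.15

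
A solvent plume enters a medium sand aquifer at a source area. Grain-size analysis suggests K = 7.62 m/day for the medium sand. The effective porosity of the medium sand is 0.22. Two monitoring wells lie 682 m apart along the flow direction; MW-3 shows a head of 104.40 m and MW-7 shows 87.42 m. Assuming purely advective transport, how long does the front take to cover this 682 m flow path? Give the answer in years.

2.17

Hydraulic gradient i = (104.40 − 87.42) / 682 = 16.98 / 682 = 0.02490.
Darcy flux q = K · i = 7.620 × 0.02490 = 0.1897 m/day.
Seepage velocity v = q / n_e = 0.1897 / 0.22 = 0.8624 m/day.
Travel time t = L / v = 682 / 0.8624 = 790.9 days = 2.165 years.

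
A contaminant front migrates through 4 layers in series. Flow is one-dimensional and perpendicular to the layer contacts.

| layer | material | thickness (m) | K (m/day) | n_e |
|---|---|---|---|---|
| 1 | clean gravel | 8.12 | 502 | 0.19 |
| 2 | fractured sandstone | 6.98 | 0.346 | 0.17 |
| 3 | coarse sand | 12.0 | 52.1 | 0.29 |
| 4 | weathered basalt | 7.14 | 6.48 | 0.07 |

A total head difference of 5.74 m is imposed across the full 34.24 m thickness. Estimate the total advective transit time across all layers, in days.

25.2

With flow normal to the layers, continuity requires the same specific discharge q through every layer.
Σ(b_i/K_i) = 8.12/502 + 6.98/0.346 + 12.0/52.1 + 7.14/6.48 = 21.52 d.
q = Δh / Σ(b_i/K_i) = 5.74 / 21.52 = 0.2667 m/day.
In each layer the seepage velocity is v_i = q/n_i, so the layer transit time is t_i = b_i·n_i / q:
  layer 1 (clean gravel): t_1 = 8.12 × 0.19 / 0.2667 = 5.785 d
  layer 2 (fractured sandstone): t_2 = 6.98 × 0.17 / 0.2667 = 4.449 d
  layer 3 (coarse sand): t_3 = 12.0 × 0.29 / 0.2667 = 13.05 d
  layer 4 (weathered basalt): t_4 = 7.14 × 0.07 / 0.2667 = 1.874 d
Total t = Σ t_i = 25.16 days.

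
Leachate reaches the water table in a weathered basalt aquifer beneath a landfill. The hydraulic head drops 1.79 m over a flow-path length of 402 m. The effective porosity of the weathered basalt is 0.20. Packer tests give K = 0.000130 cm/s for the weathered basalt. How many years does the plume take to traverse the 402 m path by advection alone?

Convert K: 0.000130 cm/s × 864 = 0.1123 m/day.
Hydraulic gradient i = Δh / L = 1.79 / 402 = 0.004453.
Darcy flux q = K · i = 0.1123 × 0.004453 = 0.0005001 m/day.
Seepage velocity v = q / n_e = 0.0005001 / 0.20 = 0.002501 m/day.
Travel time t = L / v = 402 / 0.002501 = 1.608e+05 days = 440.1 years.

440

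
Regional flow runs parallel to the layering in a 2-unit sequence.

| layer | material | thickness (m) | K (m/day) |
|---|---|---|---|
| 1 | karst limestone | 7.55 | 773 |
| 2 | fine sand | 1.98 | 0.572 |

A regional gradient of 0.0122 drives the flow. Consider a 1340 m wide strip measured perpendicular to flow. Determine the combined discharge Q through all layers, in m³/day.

95400

Flow is parallel to layering, so each bed carries its own Darcy discharge and the transmissivities add.
Σ(K_i·b_i) = 773×7.55 + 0.572×1.98 = 5837 m²/day.
Hydraulic gradient i = 0.0122.
Q = Σ(K_i·b_i) · W · i = 5837 × 1340 × 0.01220 = 95428 m³/day.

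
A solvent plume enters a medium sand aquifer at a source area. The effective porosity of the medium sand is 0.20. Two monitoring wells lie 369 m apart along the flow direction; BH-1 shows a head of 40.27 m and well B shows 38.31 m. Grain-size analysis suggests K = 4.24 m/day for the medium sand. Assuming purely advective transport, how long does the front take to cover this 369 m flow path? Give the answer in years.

8.97

Hydraulic gradient i = (40.27 − 38.31) / 369 = 1.96 / 369 = 0.005312.
Darcy flux q = K · i = 4.240 × 0.005312 = 0.02252 m/day.
Seepage velocity v = q / n_e = 0.02252 / 0.20 = 0.1126 m/day.
Travel time t = L / v = 369 / 0.1126 = 3277 days = 8.972 years.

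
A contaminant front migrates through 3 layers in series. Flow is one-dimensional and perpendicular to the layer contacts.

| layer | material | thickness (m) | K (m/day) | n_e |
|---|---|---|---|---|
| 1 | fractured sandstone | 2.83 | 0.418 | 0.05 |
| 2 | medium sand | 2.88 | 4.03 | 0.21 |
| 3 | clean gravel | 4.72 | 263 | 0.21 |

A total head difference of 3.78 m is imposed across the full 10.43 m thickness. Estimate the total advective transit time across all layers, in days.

3.45

With flow normal to the layers, continuity requires the same specific discharge q through every layer.
Σ(b_i/K_i) = 2.83/0.418 + 2.88/4.03 + 4.72/263 = 7.503 d.
q = Δh / Σ(b_i/K_i) = 3.78 / 7.503 = 0.5038 m/day.
In each layer the seepage velocity is v_i = q/n_i, so the layer transit time is t_i = b_i·n_i / q:
  layer 1 (fractured sandstone): t_1 = 2.83 × 0.05 / 0.5038 = 0.2809 d
  layer 2 (medium sand): t_2 = 2.88 × 0.21 / 0.5038 = 1.200 d
  layer 3 (clean gravel): t_3 = 4.72 × 0.21 / 0.5038 = 1.967 d
Total t = Σ t_i = 3.449 days.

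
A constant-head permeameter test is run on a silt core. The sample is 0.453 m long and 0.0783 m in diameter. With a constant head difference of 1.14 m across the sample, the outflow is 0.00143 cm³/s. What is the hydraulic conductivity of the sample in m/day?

Cross-sectional area A = π·(d/2)² = π × (0.0783/2)² = 0.004815 m².
Convert discharge: 0.00143 cm³/s = 1.430e-09 m³/s.
Darcy's law rearranged: K = Q·L / (A·Δh) = 1.430e-09 × 0.453 / (0.004815 × 1.14) = 1.180e-07 m/s = 0.01020 m/day.

0.0102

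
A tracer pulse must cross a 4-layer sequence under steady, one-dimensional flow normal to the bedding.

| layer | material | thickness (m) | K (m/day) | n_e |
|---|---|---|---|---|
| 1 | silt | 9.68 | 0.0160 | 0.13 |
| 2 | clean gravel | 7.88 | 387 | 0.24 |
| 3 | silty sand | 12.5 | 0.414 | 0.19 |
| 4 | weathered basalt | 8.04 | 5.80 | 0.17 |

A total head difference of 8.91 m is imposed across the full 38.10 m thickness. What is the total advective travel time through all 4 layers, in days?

With flow normal to the layers, continuity requires the same specific discharge q through every layer.
Σ(b_i/K_i) = 9.68/0.0160 + 7.88/387 + 12.5/0.414 + 8.04/5.80 = 636.6 d.
q = Δh / Σ(b_i/K_i) = 8.91 / 636.6 = 0.01400 m/day.
In each layer the seepage velocity is v_i = q/n_i, so the layer transit time is t_i = b_i·n_i / q:
  layer 1 (silt): t_1 = 9.68 × 0.13 / 0.01400 = 89.91 d
  layer 2 (clean gravel): t_2 = 7.88 × 0.24 / 0.01400 = 135.1 d
  layer 3 (silty sand): t_3 = 12.5 × 0.19 / 0.01400 = 169.7 d
  layer 4 (weathered basalt): t_4 = 8.04 × 0.17 / 0.01400 = 97.65 d
Total t = Σ t_i = 492.4 days.

492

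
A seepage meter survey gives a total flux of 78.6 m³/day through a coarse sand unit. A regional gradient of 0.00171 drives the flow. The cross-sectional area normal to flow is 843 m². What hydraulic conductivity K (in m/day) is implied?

Hydraulic gradient i = 0.00171.
From Q = K·A·i, K = Q / (A·i) = 78.6 / (843.0 × 0.001710) = 54.53 m/day.

54.5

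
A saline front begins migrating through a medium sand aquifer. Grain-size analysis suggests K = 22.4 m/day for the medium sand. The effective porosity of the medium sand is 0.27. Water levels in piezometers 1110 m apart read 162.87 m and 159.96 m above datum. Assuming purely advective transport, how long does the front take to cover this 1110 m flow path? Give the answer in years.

Hydraulic gradient i = (162.87 − 159.96) / 1110 = 2.91 / 1110 = 0.002622.
Darcy flux q = K · i = 22.40 × 0.002622 = 0.05872 m/day.
Seepage velocity v = q / n_e = 0.05872 / 0.27 = 0.2175 m/day.
Travel time t = L / v = 1110 / 0.2175 = 5104 days = 13.97 years.

14.0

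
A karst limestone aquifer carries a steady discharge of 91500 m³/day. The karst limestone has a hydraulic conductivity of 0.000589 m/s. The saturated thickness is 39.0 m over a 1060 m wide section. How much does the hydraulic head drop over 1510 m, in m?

Convert K: 0.000589 m/s × 86400 = 50.89 m/day.
Cross-sectional area A = 1060 × 39.0 = 41340 m².
From Q = K·A·i, i = Q / (K·A) = 91500 / (50.89 × 41340) = 0.04349.
Head loss Δh = i · L = 0.04349 × 1510 = 65.67 m.

65.7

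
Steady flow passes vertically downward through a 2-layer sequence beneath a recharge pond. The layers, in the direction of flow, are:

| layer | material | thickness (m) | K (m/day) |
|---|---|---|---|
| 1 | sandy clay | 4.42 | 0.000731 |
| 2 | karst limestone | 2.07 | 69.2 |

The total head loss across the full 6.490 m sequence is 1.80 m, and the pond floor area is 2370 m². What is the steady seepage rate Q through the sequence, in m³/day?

Flow is perpendicular to layering, so the layers act in series and the equivalent K is the thickness-weighted harmonic mean.
Total thickness L = 4.42 + 2.07 = 6.490 m.
Σ(b_i/K_i) = 4.42/0.000731 + 2.07/69.2 = 6047 d.
K_eq = L / Σ(b_i/K_i) = 6.490 / 6047 = 0.001073 m/day.
Q = K_eq · A · (Δh/L) = 0.001073 × 2370 × (1.80/6.490) = 0.7055 m³/day.

0.706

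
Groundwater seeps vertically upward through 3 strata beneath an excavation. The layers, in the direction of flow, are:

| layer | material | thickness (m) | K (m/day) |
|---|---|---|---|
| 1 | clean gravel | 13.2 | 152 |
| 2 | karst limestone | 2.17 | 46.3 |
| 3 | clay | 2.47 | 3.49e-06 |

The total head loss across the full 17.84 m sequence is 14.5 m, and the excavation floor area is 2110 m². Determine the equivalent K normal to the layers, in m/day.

2.52e-05

Flow is perpendicular to layering, so the layers act in series and the equivalent K is the thickness-weighted harmonic mean.
Total thickness L = 13.2 + 2.17 + 2.47 = 17.84 m.
Σ(b_i/K_i) = 13.2/152 + 2.17/46.3 + 2.47/3.49e-06 = 7.077e+05 d.
K_eq = L / Σ(b_i/K_i) = 17.84 / 7.077e+05 = 2.521e-05 m/day.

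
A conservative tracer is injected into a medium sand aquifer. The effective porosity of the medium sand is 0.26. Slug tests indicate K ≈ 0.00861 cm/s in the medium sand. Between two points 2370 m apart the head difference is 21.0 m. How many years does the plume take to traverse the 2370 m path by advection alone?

25.6

Convert K: 0.00861 cm/s × 864 = 7.439 m/day.
Hydraulic gradient i = Δh / L = 21.0 / 2370 = 0.008861.
Darcy flux q = K · i = 7.439 × 0.008861 = 0.06592 m/day.
Seepage velocity v = q / n_e = 0.06592 / 0.26 = 0.2535 m/day.
Travel time t = L / v = 2370 / 0.2535 = 9348 days = 25.59 years.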